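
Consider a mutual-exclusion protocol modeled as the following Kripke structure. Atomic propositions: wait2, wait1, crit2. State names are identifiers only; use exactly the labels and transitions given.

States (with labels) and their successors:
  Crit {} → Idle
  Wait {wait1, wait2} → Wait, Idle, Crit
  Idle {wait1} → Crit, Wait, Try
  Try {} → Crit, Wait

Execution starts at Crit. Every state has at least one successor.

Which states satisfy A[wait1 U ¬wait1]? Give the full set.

States satisfying wait1: {Wait, Idle}.
States satisfying ¬wait1: {Crit, Try}.
States satisfying A[wait1 U ¬wait1]: {Crit, Try}.

{Crit, Try}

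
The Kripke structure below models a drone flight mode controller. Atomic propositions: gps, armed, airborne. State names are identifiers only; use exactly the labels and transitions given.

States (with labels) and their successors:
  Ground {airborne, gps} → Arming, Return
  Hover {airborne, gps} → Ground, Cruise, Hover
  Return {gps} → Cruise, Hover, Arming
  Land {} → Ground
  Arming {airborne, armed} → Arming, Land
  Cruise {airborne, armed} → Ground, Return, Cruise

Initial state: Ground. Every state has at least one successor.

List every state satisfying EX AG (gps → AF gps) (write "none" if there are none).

{Ground, Hover, Return, Land, Arming, Cruise}

States satisfying AG (gps → AF gps): {Ground, Hover, Return, Land, Arming, Cruise}.
States satisfying EX AG (gps → AF gps): {Ground, Hover, Return, Land, Arming, Cruise}.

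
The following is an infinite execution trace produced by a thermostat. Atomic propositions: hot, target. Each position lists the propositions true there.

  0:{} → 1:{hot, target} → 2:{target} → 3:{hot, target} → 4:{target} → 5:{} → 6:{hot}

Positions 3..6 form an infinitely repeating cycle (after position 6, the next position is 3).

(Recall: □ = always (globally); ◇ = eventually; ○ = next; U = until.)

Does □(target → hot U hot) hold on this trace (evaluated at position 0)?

target → hot U hot must hold at every position from 0 onward. It fails at position 2, so □(target → hot U hot) is false.
Positions where target holds: 1, 2, 3, 4.
Check hot U hot at each: 1→ok, 2→fails, 3→ok, 4→fails.

Violated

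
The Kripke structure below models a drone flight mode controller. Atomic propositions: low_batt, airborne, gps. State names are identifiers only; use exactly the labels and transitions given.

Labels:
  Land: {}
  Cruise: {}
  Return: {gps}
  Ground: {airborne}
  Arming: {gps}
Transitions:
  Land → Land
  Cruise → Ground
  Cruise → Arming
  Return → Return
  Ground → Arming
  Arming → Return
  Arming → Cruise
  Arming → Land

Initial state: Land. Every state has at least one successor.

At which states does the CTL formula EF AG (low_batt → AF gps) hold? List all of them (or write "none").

States satisfying AG (low_batt → AF gps): {Land, Cruise, Return, Ground, Arming}.
States satisfying EF AG (low_batt → AF gps): {Land, Cruise, Return, Ground, Arming}.

{Land, Cruise, Return, Ground, Arming}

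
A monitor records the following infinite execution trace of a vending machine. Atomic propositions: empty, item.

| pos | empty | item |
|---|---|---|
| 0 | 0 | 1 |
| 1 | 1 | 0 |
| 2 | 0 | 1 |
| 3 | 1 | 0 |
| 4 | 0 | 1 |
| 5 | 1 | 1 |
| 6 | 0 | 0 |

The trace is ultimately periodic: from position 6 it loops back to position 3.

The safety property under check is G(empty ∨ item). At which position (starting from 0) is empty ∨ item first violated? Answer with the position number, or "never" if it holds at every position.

6

Check empty ∨ item at each position in order: 0 ✓, 1 ✓, 2 ✓, 3 ✓, 4 ✓, 5 ✓.
At position 6 the labels are {}, so empty ∨ item is false there. This is the first violation.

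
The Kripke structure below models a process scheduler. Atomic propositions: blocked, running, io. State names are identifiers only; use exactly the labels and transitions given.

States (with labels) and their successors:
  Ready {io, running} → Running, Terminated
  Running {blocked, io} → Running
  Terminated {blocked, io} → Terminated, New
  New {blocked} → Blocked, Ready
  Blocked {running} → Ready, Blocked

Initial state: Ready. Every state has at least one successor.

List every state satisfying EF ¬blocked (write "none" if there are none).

{Ready, Terminated, New, Blocked}

States satisfying ¬blocked: {Ready, Blocked}.
States satisfying EF ¬blocked: {Ready, Terminated, New, Blocked}.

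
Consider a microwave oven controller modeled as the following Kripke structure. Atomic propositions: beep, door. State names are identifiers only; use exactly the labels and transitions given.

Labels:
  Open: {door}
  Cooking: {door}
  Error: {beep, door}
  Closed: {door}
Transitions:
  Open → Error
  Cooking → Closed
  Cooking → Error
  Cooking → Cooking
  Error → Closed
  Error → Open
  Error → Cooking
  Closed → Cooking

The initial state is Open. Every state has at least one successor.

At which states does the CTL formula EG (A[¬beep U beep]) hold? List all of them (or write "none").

States satisfying A[¬beep U beep]: {Open, Error}.
States satisfying EG (A[¬beep U beep]): {Open, Error}.

{Open, Error}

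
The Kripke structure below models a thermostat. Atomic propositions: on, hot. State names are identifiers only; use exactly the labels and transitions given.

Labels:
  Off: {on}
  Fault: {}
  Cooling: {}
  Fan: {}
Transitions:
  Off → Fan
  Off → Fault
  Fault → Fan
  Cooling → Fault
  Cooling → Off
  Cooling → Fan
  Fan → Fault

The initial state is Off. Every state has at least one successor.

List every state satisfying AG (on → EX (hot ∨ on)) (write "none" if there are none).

States satisfying on → EX (hot ∨ on): {Fault, Cooling, Fan}.
States satisfying AG (on → EX (hot ∨ on)): {Fault, Fan}.

{Fault, Fan}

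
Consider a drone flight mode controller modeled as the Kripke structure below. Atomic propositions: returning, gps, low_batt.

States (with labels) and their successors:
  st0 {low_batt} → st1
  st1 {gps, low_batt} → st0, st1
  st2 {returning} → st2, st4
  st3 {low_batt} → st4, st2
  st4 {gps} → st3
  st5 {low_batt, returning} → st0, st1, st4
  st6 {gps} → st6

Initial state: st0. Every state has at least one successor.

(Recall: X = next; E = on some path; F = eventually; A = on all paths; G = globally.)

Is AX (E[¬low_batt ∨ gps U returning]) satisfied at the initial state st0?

Violated

States satisfying E[¬low_batt ∨ gps U returning]: {st2, st5}.
States satisfying AX (E[¬low_batt ∨ gps U returning]): ∅.
st0 ∉ Sat(AX (E[¬low_batt ∨ gps U returning])).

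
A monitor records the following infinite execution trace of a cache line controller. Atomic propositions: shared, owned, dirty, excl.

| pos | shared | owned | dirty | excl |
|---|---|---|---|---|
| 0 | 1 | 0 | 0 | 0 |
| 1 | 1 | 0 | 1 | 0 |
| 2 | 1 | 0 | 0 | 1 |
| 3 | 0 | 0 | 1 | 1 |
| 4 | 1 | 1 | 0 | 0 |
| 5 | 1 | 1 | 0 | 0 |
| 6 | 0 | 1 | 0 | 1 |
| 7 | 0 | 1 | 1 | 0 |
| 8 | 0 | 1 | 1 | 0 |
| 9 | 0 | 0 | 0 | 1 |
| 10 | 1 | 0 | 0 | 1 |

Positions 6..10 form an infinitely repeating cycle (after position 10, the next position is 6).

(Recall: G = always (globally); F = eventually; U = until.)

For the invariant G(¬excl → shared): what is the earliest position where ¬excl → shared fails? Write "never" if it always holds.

Check ¬excl → shared at each position in order: 0 ✓, 1 ✓, 2 ✓, 3 ✓, 4 ✓, 5 ✓, 6 ✓.
At position 7 the labels are {dirty, owned}, so ¬excl → shared is false there. This is the first violation.

7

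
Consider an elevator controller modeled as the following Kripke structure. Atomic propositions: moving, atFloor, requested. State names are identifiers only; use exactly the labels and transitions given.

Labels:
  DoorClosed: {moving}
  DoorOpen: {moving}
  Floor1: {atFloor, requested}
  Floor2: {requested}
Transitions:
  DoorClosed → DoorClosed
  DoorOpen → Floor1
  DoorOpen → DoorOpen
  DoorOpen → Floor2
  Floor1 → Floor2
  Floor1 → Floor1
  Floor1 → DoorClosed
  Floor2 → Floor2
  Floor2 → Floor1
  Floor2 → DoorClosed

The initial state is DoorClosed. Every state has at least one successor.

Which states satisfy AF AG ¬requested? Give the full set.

States satisfying AG ¬requested: {DoorClosed}.
States satisfying AF AG ¬requested: {DoorClosed}.

{DoorClosed}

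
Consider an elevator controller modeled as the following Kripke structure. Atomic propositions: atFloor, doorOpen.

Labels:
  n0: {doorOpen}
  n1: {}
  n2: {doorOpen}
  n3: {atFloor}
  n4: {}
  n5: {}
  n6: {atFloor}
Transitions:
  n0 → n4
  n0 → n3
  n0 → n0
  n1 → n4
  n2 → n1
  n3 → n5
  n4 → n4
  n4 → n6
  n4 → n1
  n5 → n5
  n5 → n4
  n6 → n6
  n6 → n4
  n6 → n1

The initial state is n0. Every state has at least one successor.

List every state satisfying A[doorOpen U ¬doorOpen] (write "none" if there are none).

{n1, n2, n3, n4, n5, n6}

States satisfying doorOpen: {n0, n2}.
States satisfying ¬doorOpen: {n1, n3, n4, n5, n6}.
States satisfying A[doorOpen U ¬doorOpen]: {n1, n2, n3, n4, n5, n6}.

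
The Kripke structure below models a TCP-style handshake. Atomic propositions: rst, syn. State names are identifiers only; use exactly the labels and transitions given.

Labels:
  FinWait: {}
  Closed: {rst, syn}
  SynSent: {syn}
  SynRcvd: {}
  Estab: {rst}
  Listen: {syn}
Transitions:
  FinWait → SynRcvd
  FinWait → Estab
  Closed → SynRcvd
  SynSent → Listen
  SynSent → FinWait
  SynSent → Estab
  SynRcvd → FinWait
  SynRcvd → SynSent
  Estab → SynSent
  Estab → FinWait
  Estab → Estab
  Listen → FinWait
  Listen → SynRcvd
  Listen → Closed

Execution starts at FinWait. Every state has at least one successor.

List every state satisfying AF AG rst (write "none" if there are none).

States satisfying AG rst: ∅.
States satisfying AF AG rst: ∅.

none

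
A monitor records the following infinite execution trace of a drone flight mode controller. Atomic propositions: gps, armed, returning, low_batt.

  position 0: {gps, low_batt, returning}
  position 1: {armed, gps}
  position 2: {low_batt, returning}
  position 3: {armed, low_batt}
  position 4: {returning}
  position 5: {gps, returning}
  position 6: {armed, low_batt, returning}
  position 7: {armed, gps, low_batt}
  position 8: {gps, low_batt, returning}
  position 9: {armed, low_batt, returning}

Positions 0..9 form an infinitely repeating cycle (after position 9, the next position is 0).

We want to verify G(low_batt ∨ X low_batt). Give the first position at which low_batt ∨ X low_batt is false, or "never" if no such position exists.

4

Check low_batt ∨ X low_batt at each position in order: 0 ✓, 1 ✓, 2 ✓, 3 ✓.
At position 4 the labels are {returning} and the next position 5 has {gps, returning}, so low_batt ∨ X low_batt is false there. This is the first violation.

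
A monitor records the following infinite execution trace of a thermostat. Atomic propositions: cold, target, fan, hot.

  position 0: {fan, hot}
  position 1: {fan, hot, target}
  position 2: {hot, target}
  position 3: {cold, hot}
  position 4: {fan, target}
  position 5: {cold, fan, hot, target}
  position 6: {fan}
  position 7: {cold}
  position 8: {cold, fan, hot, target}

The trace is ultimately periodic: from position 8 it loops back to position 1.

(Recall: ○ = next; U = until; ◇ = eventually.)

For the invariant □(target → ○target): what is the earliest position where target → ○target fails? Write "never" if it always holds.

2

Check target → ○target at each position in order: 0 ✓, 1 ✓.
At position 2 the labels are {hot, target} and the next position 3 has {cold, hot}, so target → ○target is false there. This is the first violation.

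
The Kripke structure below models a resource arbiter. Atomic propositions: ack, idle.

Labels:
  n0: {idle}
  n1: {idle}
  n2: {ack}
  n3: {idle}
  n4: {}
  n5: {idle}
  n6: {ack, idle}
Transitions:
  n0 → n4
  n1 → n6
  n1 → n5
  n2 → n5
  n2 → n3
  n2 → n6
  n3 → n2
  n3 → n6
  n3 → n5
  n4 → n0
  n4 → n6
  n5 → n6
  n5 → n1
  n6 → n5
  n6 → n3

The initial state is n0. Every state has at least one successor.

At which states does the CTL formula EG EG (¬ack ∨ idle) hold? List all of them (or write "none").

States satisfying EG (¬ack ∨ idle): {n0, n1, n3, n4, n5, n6}.
States satisfying EG EG (¬ack ∨ idle): {n0, n1, n3, n4, n5, n6}.

{n0, n1, n3, n4, n5, n6}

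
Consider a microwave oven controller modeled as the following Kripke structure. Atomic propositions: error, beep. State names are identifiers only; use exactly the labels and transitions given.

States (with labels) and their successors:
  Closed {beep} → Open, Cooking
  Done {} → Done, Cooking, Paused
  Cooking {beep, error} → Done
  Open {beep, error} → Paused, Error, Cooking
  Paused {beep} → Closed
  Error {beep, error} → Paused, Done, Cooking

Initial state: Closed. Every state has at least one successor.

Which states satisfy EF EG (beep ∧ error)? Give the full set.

States satisfying EG (beep ∧ error): ∅.
States satisfying EF EG (beep ∧ error): ∅.

none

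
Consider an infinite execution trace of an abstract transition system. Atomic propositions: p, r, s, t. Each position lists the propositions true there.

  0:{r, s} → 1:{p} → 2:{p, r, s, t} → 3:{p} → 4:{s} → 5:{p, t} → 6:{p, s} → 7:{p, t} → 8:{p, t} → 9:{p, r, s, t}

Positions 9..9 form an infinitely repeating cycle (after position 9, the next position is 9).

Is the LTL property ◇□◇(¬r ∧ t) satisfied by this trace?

□◇(¬r ∧ t) is false at every position 0..9, so it never becomes true and ◇□◇(¬r ∧ t) fails.

Does not hold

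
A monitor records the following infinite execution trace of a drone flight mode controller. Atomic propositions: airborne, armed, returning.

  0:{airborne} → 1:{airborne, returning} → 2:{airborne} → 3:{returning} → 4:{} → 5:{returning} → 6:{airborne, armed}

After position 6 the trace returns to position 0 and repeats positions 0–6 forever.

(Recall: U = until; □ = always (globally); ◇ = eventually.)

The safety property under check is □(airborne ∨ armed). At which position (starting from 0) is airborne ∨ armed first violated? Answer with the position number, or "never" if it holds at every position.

Check airborne ∨ armed at each position in order: 0 ✓, 1 ✓, 2 ✓.
At position 3 the labels are {returning}, so airborne ∨ armed is false there. This is the first violation.

3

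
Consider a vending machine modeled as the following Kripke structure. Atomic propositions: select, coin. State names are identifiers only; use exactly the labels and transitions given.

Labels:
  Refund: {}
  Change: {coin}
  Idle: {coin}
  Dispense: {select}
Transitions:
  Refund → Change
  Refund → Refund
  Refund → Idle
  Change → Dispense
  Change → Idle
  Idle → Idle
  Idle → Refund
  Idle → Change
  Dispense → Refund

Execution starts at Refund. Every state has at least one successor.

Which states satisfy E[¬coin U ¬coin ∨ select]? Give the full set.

States satisfying ¬coin: {Refund, Dispense}.
States satisfying ¬coin ∨ select: {Refund, Dispense}.
States satisfying E[¬coin U ¬coin ∨ select]: {Refund, Dispense}.

{Refund, Dispense}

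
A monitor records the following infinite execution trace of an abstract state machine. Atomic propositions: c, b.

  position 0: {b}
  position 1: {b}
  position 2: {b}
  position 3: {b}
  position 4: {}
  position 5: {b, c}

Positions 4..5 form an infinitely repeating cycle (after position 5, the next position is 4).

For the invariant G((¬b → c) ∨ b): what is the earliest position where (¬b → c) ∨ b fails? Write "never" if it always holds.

4

Check (¬b → c) ∨ b at each position in order: 0 ✓, 1 ✓, 2 ✓, 3 ✓.
At position 4 the labels are {}, so (¬b → c) ∨ b is false there. This is the first violation.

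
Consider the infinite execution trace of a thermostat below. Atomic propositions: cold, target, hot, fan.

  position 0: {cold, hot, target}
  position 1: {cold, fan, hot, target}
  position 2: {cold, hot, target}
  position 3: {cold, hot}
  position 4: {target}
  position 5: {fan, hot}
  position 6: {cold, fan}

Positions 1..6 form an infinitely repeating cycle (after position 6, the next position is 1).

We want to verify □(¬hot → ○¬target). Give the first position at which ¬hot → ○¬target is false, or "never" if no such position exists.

6

Check ¬hot → ○¬target at each position in order: 0 ✓, 1 ✓, 2 ✓, 3 ✓, 4 ✓, 5 ✓.
At position 6 the labels are {cold, fan} and the next position 1 has {cold, fan, hot, target}, so ¬hot → ○¬target is false there. This is the first violation.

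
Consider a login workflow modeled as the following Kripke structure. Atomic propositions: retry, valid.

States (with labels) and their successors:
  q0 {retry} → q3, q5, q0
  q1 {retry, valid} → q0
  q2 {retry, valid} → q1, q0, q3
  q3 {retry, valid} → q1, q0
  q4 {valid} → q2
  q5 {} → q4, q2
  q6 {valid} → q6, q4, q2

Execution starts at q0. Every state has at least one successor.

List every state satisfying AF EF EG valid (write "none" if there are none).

States satisfying EF EG valid: {q6}.
States satisfying AF EF EG valid: {q6}.

{q6}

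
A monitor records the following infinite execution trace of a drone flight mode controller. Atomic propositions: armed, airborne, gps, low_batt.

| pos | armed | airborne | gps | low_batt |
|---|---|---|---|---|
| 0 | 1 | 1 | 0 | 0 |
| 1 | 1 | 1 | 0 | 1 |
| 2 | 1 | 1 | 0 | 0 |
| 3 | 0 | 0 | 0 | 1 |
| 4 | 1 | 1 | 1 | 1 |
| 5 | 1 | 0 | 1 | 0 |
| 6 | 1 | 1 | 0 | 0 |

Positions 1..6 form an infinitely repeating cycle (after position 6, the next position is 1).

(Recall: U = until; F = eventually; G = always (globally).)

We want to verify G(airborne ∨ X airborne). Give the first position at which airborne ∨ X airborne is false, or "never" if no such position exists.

airborne ∨ X airborne holds at every position 0..6, and those are all the positions the trace ever visits, so the invariant G(airborne ∨ X airborne) is never violated.

never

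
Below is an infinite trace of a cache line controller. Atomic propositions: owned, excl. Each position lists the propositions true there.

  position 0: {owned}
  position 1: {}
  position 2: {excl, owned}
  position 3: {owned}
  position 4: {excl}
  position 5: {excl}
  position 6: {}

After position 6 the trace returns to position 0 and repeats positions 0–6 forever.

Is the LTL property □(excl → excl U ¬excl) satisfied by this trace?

excl → excl U ¬excl holds at every position 0..6, and those are all positions ever visited, so □(excl → excl U ¬excl) holds.
Positions where excl holds: 2, 4, 5.
Check excl U ¬excl at each: 2→ok, 4→ok, 5→ok.

Satisfied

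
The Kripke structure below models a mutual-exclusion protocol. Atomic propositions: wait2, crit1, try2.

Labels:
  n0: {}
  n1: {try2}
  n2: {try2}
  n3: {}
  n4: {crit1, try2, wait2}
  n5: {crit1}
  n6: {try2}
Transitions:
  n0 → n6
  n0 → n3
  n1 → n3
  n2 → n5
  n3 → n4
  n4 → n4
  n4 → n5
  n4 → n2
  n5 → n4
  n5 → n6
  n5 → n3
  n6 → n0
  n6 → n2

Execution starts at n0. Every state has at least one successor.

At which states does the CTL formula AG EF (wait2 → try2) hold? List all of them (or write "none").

{n0, n1, n2, n3, n4, n5, n6}

States satisfying EF (wait2 → try2): {n0, n1, n2, n3, n4, n5, n6}.
States satisfying AG EF (wait2 → try2): {n0, n1, n2, n3, n4, n5, n6}.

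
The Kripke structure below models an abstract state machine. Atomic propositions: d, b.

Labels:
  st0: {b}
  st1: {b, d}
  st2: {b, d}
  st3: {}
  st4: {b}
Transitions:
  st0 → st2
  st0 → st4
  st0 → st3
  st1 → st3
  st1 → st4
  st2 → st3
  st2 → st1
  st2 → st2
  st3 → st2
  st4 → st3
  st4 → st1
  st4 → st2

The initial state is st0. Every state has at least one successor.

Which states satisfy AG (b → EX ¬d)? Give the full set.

{st0, st1, st2, st3, st4}

States satisfying b → EX ¬d: {st0, st1, st2, st3, st4}.
States satisfying AG (b → EX ¬d): {st0, st1, st2, st3, st4}.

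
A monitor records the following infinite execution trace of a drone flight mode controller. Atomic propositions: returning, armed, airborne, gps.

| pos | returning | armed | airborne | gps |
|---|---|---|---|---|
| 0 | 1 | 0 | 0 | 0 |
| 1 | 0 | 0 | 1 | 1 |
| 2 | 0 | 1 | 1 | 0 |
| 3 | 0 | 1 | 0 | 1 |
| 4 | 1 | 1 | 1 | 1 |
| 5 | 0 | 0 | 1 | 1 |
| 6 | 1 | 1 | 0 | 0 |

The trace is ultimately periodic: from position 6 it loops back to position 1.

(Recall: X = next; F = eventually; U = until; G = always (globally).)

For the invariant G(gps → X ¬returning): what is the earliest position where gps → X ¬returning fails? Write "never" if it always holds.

3

Check gps → X ¬returning at each position in order: 0 ✓, 1 ✓, 2 ✓.
At position 3 the labels are {armed, gps} and the next position 4 has {airborne, armed, gps, returning}, so gps → X ¬returning is false there. This is the first violation.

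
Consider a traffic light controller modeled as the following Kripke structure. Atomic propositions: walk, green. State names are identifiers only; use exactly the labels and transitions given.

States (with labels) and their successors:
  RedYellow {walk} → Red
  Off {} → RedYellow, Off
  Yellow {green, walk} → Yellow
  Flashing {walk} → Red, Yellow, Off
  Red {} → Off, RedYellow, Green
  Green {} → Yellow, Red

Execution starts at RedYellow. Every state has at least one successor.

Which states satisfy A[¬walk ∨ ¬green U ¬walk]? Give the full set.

{RedYellow, Off, Red, Green}

States satisfying ¬walk ∨ ¬green: {RedYellow, Off, Flashing, Red, Green}.
States satisfying ¬walk: {Off, Red, Green}.
States satisfying A[¬walk ∨ ¬green U ¬walk]: {RedYellow, Off, Red, Green}.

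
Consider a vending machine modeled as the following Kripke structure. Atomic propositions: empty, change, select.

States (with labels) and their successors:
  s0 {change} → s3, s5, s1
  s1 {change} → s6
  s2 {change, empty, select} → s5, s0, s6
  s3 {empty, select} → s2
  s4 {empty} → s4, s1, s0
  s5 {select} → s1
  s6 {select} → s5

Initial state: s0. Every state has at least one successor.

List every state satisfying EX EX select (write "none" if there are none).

{s0, s1, s2, s3, s4, s5}

States satisfying EX select: {s0, s1, s2, s3, s6}.
States satisfying EX EX select: {s0, s1, s2, s3, s4, s5}.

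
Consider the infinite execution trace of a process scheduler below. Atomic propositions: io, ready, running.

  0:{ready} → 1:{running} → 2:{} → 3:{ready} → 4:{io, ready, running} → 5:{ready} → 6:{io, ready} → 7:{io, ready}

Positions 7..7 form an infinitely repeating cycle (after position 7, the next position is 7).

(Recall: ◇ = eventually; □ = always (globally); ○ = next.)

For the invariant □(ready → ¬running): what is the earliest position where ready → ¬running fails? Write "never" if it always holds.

4

Check ready → ¬running at each position in order: 0 ✓, 1 ✓, 2 ✓, 3 ✓.
At position 4 the labels are {io, ready, running}, so ready → ¬running is false there. This is the first violation.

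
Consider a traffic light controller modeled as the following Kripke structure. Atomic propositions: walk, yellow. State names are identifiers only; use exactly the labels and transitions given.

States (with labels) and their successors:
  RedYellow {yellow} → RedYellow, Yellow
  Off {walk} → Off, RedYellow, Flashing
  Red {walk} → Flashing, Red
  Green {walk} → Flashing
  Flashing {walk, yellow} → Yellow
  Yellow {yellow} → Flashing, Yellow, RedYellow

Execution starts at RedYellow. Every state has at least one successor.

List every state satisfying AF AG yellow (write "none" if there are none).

{RedYellow, Green, Flashing, Yellow}

States satisfying AG yellow: {RedYellow, Flashing, Yellow}.
States satisfying AF AG yellow: {RedYellow, Green, Flashing, Yellow}.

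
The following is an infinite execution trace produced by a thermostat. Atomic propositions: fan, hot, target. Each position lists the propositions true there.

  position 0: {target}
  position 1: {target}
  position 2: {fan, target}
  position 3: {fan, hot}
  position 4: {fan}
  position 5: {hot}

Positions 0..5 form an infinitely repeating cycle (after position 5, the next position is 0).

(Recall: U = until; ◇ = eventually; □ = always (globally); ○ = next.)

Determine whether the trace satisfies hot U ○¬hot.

Yes

Walking from position 0: ○¬hot first holds at position 0, and hot holds at every earlier position along the way, so hot U ○¬hot holds.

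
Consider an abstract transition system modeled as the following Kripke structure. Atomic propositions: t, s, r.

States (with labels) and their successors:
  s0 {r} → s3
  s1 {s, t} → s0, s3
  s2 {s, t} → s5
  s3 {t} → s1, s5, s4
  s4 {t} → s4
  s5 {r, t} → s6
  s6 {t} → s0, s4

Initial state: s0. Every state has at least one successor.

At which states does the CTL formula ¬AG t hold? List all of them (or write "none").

{s0, s1, s2, s3, s5, s6}

States satisfying t: {s1, s2, s3, s4, s5, s6}.
States satisfying AG t: {s4}.
States satisfying ¬AG t: {s0, s1, s2, s3, s5, s6}.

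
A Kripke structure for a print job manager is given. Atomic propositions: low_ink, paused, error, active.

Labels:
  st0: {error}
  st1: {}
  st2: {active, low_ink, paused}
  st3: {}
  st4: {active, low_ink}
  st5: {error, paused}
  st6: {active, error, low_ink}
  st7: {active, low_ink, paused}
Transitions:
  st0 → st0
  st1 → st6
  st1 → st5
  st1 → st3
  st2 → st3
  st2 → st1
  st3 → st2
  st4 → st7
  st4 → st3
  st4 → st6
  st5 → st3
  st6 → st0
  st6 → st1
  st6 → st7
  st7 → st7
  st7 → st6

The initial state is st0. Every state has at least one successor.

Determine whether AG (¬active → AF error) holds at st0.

Yes

States satisfying ¬active → AF error: {st0, st2, st4, st5, st6, st7}.
States satisfying AG (¬active → AF error): {st0}.
Every state reachable from st0 satisfies ¬active → AF error.
st0 ∈ Sat(AG (¬active → AF error)).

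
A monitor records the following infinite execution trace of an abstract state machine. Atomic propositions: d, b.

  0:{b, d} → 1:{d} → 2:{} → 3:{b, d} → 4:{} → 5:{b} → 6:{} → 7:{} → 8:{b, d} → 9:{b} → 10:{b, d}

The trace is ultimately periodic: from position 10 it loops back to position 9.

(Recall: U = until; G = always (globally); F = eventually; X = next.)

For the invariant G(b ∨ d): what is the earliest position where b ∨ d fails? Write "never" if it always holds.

2

Check b ∨ d at each position in order: 0 ✓, 1 ✓.
At position 2 the labels are {}, so b ∨ d is false there. This is the first violation.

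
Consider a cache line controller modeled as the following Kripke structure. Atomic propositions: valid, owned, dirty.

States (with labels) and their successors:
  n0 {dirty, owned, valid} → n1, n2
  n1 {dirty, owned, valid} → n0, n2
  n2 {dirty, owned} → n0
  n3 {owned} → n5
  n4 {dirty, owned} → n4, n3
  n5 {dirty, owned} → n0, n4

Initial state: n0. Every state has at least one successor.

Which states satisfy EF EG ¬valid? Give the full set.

{n3, n4, n5}

States satisfying EG ¬valid: {n3, n4, n5}.
States satisfying EF EG ¬valid: {n3, n4, n5}.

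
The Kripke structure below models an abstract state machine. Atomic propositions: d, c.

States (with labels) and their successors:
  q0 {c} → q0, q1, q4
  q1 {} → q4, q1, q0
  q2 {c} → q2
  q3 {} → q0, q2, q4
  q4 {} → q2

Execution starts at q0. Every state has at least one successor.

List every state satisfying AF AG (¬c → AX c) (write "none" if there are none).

{q2, q4}

States satisfying AG (¬c → AX c): {q2, q4}.
States satisfying AF AG (¬c → AX c): {q2, q4}.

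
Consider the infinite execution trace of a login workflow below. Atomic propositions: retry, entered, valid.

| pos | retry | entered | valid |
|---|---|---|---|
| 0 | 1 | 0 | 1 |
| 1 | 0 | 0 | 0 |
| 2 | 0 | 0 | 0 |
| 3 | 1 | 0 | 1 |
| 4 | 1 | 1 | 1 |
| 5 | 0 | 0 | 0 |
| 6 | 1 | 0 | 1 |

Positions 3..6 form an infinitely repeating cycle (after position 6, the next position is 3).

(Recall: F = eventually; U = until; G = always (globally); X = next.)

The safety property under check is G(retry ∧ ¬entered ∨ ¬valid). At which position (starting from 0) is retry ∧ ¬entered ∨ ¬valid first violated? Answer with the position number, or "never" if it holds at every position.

4

Check retry ∧ ¬entered ∨ ¬valid at each position in order: 0 ✓, 1 ✓, 2 ✓, 3 ✓.
At position 4 the labels are {entered, retry, valid}, so retry ∧ ¬entered ∨ ¬valid is false there. This is the first violation.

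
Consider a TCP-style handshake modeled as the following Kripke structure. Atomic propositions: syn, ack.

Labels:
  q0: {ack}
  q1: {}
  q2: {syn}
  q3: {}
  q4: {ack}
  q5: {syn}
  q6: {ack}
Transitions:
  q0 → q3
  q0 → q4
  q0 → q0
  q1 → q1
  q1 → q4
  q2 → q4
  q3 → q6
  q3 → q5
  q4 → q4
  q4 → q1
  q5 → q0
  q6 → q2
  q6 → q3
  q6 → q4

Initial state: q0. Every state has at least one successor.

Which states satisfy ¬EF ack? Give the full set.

States satisfying ack: {q0, q4, q6}.
States satisfying EF ack: {q0, q1, q2, q3, q4, q5, q6}.
States satisfying ¬EF ack: ∅.

none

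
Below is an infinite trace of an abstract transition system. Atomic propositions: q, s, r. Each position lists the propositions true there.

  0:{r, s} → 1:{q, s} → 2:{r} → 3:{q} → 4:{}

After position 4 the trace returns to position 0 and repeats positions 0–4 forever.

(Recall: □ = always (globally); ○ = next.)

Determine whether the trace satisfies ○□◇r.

Satisfied

The position after 0 is 1; □◇r is true there.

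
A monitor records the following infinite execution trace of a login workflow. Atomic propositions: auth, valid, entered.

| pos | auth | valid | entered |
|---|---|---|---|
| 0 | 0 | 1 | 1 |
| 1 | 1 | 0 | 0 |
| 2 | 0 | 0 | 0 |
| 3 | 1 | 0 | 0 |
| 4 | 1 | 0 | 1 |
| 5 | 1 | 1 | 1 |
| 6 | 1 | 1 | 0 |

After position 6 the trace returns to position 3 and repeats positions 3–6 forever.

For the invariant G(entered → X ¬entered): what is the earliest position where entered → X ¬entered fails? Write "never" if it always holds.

Check entered → X ¬entered at each position in order: 0 ✓, 1 ✓, 2 ✓, 3 ✓.
At position 4 the labels are {auth, entered} and the next position 5 has {auth, entered, valid}, so entered → X ¬entered is false there. This is the first violation.

4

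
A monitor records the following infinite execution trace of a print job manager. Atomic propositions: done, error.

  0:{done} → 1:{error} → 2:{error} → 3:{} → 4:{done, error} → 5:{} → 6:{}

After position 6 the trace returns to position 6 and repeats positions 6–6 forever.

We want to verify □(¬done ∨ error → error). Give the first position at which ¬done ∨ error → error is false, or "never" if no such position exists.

3

Check ¬done ∨ error → error at each position in order: 0 ✓, 1 ✓, 2 ✓.
At position 3 the labels are {}, so ¬done ∨ error → error is false there. This is the first violation.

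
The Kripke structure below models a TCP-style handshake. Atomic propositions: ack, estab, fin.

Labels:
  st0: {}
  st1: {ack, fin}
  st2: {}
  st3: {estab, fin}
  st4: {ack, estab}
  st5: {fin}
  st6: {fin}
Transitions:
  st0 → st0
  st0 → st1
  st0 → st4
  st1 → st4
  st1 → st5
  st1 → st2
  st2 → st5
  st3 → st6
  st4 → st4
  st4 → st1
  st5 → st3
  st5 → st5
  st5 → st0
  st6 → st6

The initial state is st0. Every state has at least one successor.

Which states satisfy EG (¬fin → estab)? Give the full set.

{st1, st3, st4, st5, st6}

States satisfying ¬fin → estab: {st1, st3, st4, st5, st6}.
States satisfying EG (¬fin → estab): {st1, st3, st4, st5, st6}.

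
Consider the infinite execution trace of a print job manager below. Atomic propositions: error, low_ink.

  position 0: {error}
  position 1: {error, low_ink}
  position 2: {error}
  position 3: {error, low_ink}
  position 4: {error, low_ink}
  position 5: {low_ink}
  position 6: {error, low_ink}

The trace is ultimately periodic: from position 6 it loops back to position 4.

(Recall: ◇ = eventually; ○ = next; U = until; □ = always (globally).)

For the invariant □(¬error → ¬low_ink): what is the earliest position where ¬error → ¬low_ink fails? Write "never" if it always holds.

5

Check ¬error → ¬low_ink at each position in order: 0 ✓, 1 ✓, 2 ✓, 3 ✓, 4 ✓.
At position 5 the labels are {low_ink}, so ¬error → ¬low_ink is false there. This is the first violation.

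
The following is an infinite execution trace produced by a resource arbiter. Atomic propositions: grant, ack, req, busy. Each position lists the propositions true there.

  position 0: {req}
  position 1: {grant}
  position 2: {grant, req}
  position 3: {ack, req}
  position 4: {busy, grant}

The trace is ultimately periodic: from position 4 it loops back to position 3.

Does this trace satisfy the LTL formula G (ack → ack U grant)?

Yes

ack → ack U grant holds at every position 0..4, and those are all positions ever visited, so G (ack → ack U grant) holds.
Positions where ack holds: 3.
Check ack U grant at each: 3→ok.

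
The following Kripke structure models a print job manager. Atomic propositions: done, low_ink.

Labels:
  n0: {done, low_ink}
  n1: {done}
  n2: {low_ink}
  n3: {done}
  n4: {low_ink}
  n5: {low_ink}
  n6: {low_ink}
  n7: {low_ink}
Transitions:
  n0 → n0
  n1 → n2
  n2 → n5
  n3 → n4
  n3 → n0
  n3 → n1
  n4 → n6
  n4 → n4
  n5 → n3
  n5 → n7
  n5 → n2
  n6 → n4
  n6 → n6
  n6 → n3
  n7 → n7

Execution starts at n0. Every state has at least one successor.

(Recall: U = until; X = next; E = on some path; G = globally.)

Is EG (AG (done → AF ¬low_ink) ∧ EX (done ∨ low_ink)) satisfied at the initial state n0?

Violated

States satisfying AG (done → AF ¬low_ink) ∧ EX (done ∨ low_ink): {n7}.
States satisfying EG (AG (done → AF ¬low_ink) ∧ EX (done ∨ low_ink)): {n7}.
No suitable path/successor from n0 witnesses the formula.
n0 ∉ Sat(EG (AG (done → AF ¬low_ink) ∧ EX (done ∨ low_ink))).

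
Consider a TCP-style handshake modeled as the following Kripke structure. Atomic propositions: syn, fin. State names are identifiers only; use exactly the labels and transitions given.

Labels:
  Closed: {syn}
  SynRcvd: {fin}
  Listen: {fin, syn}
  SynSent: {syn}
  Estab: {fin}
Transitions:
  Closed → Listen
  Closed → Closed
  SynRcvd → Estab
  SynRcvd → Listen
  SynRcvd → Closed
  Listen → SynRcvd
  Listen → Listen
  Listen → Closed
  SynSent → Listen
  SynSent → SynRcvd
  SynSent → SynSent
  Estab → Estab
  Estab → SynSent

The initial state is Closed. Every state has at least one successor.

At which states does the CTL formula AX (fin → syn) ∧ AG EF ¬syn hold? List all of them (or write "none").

{Closed}

States satisfying fin → syn: {Closed, Listen, SynSent}.
States satisfying AX (fin → syn): {Closed}.
States satisfying EF ¬syn: {Closed, SynRcvd, Listen, SynSent, Estab}.
States satisfying AG EF ¬syn: {Closed, SynRcvd, Listen, SynSent, Estab}.
States satisfying AX (fin → syn) ∧ AG EF ¬syn: {Closed}.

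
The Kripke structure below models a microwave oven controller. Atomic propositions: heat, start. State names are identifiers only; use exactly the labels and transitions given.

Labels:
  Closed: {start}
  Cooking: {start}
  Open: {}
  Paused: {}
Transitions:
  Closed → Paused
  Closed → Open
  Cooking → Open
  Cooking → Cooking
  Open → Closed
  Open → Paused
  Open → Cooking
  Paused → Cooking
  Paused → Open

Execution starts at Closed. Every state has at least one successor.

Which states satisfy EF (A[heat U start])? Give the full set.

States satisfying A[heat U start]: {Closed, Cooking}.
States satisfying EF (A[heat U start]): {Closed, Cooking, Open, Paused}.

{Closed, Cooking, Open, Paused}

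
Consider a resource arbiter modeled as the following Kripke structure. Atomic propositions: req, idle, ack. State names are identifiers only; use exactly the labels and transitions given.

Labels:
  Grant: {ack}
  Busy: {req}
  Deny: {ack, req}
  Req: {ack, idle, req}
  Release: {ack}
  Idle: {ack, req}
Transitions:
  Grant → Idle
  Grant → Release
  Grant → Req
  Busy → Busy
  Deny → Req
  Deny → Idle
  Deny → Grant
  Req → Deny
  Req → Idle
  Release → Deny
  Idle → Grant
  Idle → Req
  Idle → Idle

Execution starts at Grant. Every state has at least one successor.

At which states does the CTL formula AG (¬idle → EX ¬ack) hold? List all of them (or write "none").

{Busy}

States satisfying ¬idle → EX ¬ack: {Busy, Req}.
States satisfying AG (¬idle → EX ¬ack): {Busy}.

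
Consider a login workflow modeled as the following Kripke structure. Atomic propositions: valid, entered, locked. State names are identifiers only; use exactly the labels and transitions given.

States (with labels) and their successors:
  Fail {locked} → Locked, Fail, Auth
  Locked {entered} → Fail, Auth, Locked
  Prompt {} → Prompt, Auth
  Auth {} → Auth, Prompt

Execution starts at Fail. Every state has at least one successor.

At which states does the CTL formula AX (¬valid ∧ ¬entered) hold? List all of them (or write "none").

States satisfying ¬valid ∧ ¬entered: {Fail, Prompt, Auth}.
States satisfying AX (¬valid ∧ ¬entered): {Prompt, Auth}.

{Prompt, Auth}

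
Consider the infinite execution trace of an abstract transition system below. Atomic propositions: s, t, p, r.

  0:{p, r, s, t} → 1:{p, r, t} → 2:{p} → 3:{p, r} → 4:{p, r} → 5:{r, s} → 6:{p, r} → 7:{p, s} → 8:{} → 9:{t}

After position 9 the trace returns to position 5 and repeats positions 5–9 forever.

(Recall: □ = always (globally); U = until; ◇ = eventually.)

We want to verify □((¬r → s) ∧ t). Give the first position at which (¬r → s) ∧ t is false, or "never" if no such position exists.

Check (¬r → s) ∧ t at each position in order: 0 ✓, 1 ✓.
At position 2 the labels are {p}, so (¬r → s) ∧ t is false there. This is the first violation.

2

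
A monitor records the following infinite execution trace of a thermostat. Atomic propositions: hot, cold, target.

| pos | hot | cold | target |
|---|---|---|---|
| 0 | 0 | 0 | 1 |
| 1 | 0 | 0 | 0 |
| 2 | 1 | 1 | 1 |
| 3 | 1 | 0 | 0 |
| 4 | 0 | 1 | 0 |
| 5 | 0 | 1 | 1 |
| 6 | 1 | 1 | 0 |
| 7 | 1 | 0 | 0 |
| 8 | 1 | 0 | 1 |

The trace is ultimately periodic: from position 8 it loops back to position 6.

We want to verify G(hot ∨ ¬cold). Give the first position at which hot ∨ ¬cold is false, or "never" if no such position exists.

Check hot ∨ ¬cold at each position in order: 0 ✓, 1 ✓, 2 ✓, 3 ✓.
At position 4 the labels are {cold}, so hot ∨ ¬cold is false there. This is the first violation.

4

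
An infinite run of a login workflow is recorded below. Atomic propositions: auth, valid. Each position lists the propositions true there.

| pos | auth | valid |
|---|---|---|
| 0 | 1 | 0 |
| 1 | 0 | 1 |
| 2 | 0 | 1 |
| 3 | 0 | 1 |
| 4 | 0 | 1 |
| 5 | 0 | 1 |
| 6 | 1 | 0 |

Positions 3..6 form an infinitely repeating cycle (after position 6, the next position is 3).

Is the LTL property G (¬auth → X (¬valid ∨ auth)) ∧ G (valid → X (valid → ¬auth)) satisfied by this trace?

¬auth → X (¬valid ∨ auth) must hold at every position from 0 onward. It fails at position 1, so G (¬auth → X (¬valid ∨ auth)) is false.
Positions where ¬auth holds: 1, 2, 3, 4, 5.
Check X (¬valid ∨ auth) at each: 1→fails, 2→fails, 3→fails, 4→fails, 5→ok.
valid → X (valid → ¬auth) holds at every position 0..6, and those are all positions ever visited, so G (valid → X (valid → ¬auth)) holds.
Positions where valid holds: 1, 2, 3, 4, 5.
Check X (valid → ¬auth) at each: 1→ok, 2→ok, 3→ok, 4→ok, 5→ok.
At position 0: G (¬auth → X (¬valid ∨ auth)) is false; G (valid → X (valid → ¬auth)) is true; so G (¬auth → X (¬valid ∨ auth)) ∧ G (valid → X (valid → ¬auth)) is false.

No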